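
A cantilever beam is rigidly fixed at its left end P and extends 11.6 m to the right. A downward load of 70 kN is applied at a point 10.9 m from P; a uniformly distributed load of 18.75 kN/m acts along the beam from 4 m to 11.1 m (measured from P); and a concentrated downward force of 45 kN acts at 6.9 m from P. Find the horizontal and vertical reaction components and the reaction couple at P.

Resultant of the distributed load: 18.75 × 7.1 = 133.125 kN at 7.55 m from P.
ΣF_x = 0: P_x = 0.
ΣF_y = 0: P_y − 70 − 18.75·7.1 − 45 = 0 → P_y = 248.1 kN.
ΣM about P: M_P − 70·10.9 − (18.75·7.1)·7.55 − 45·6.9 = 0 → M_P = 2079 kN·m.

P_x = 0, P_y = 248.1 kN, M_P = 2079 kN·m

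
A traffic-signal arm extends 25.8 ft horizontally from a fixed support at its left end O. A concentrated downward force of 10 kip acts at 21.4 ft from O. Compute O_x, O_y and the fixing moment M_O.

O_x = 0, O_y = 10.00 kip, M_O = 214.0 kip·ft

ΣF_x = 0: O_x = 0.
ΣF_y = 0: O_y − 10 = 0 → O_y = 10.00 kip.
ΣM about O: M_O − 10·21.4 = 0 → M_O = 214.0 kip·ft.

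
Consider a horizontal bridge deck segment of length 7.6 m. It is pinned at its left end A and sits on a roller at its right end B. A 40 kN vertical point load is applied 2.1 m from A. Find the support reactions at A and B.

Taking moments about A: B_y·7.6 − 40·2.1 = 0 → B_y = 84/7.6 = 11.0526 ≈ 11.05 kN.
ΣF_y = 0: A_y + 11.0526 − 40 = 0 → A_y = 28.95 kN.
ΣF_x = 0: no horizontal applied forces, so A_x = 0.

A_x = 0, A_y = 28.95 kN, B_y = 11.05 kN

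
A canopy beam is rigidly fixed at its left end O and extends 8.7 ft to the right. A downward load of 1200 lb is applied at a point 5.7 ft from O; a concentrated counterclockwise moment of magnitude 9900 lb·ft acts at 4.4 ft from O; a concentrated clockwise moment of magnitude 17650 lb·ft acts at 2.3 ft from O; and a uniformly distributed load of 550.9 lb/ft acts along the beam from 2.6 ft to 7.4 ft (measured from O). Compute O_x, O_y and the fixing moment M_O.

O_x = 0, O_y = 3844 lb, M_O = 27810 lb·ft

Resultant of the distributed load: 550.9 × 4.8 = 2644.32 lb at 5 ft from O.
ΣF_x = 0: O_x = 0.
ΣF_y = 0: O_y − 1200 − 550.9·4.8 = 0 → O_y = 3844 lb.
ΣM about O: M_O − 1200·5.7 + 9900 − 17650 − (550.9·4.8)·5 = 0 → M_O = 27810 lb·ft.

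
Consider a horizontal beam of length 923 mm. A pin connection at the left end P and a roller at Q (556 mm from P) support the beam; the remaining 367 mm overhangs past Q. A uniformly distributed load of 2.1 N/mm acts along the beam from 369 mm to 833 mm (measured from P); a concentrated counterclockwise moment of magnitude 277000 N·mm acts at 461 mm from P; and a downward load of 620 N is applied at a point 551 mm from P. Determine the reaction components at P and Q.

P_x = 0, P_y = 424.9 N, Q_y = 1169 N

Resultant of the distributed load: 2.1 × 464 = 974.4 N at 601 mm from P.
Moments about P: Q_y·556 − (2.1·464)·601 + 277000 − 620·551 = 0 → Q_y = 650234.4/556 = 1169.49 ≈ 1169 N.
ΣF_y = 0: P_y + 1169.49 − 2.1·464 − 620 = 0 → P_y = 424.9 N.
ΣF_x = 0: no horizontal applied forces, so P_x = 0.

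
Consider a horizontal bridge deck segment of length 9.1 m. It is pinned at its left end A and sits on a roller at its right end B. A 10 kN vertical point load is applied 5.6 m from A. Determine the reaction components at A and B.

ΣM about A: B_y·9.1 − 10·5.6 = 0 → B_y = 56/9.1 = 6.15385 ≈ 6.154 kN.
ΣF_y = 0: A_y + 6.15385 − 10 = 0 → A_y = 3.846 kN.
ΣF_x = 0: no horizontal applied forces, so A_x = 0.

A_x = 0, A_y = 3.846 kN, B_y = 6.154 kN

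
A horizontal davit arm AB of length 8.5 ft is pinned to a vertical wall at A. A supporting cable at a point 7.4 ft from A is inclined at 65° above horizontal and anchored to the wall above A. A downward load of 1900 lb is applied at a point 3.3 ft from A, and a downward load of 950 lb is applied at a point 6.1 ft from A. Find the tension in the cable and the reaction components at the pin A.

ΣM about A: T·sin65°·7.4 − 1900·3.3 − 950·6.1 = 0 → T = 12065/(7.4·0.906308) = 1798.95 ≈ 1799 lb.
ΣF_x = 0: A_x − T·cos65° = 0 → A_x = 1798.95 × 0.422618 = 760.3 lb.
ΣF_y = 0: A_y + T·sin65° − 1900 − 950 = 0 → A_y = 2850 − 1798.95 × 0.906308 = 1220 lb.

T = 1799 lb, A_x = 760.3 lb, A_y = 1220 lb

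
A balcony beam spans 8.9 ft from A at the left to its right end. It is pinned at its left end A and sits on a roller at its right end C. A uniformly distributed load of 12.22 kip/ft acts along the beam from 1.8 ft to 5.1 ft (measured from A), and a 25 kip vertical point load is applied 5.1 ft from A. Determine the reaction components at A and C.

Resultant of the distributed load: 12.22 × 3.3 = 40.326 kip at 3.45 ft from A.
Moments about A: C_y·8.9 − (12.22·3.3)·3.45 − 25·5.1 = 0 → C_y = 266.6247/8.9 = 29.9578 ≈ 29.96 kip.
ΣF_y = 0: A_y + 29.9578 − 12.22·3.3 − 25 = 0 → A_y = 35.37 kip.
ΣF_x = 0: no horizontal applied forces, so A_x = 0.

A_x = 0, A_y = 35.37 kip, C_y = 29.96 kip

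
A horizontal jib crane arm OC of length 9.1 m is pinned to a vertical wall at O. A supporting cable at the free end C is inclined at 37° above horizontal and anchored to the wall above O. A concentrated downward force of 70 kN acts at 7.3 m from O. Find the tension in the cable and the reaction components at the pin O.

T = 93.31 kN, O_x = 74.52 kN, O_y = 13.85 kN

ΣM about O: T·sin37°·9.1 − 70·7.3 = 0 → T = 511/(9.1·0.601815) = 93.3075 ≈ 93.31 kN.
ΣF_x = 0: O_x − T·cos37° = 0 → O_x = 93.3075 × 0.798636 = 74.52 kN.
ΣF_y = 0: O_y + T·sin37° − 70 = 0 → O_y = 70 − 93.3075 × 0.601815 = 13.85 kN.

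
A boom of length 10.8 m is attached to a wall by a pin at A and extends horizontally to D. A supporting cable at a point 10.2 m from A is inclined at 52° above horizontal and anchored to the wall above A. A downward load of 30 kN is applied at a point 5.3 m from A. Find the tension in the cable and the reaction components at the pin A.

ΣM about A: T·sin52°·10.2 − 30·5.3 = 0 → T = 159/(10.2·0.788011) = 19.7817 ≈ 19.78 kN.
ΣF_x = 0: A_x − T·cos52° = 0 → A_x = 19.7817 × 0.615661 = 12.18 kN.
ΣF_y = 0: A_y + T·sin52° − 30 = 0 → A_y = 30 − 19.7817 × 0.788011 = 14.41 kN.

T = 19.78 kN, A_x = 12.18 kN, A_y = 14.41 kN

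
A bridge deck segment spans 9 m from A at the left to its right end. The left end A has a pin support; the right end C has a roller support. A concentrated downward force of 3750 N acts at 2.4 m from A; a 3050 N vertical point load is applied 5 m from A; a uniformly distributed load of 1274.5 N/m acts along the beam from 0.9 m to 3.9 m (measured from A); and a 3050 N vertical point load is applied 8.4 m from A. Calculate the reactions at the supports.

A_x = 0, A_y = 7113 N, C_y = 6561 N

Resultant of the distributed load: 1274.5 × 3 = 3823.5 N at 2.4 m from A.
Taking moments about A: C_y·9 − 3750·2.4 − 3050·5 − (1274.5·3)·2.4 − 3050·8.4 = 0 → C_y = 59046.4/9 = 6560.71 ≈ 6561 N.
ΣF_y = 0: A_y + 6560.71 − 3750 − 3050 − 1274.5·3 − 3050 = 0 → A_y = 7113 N.
ΣF_x = 0: no horizontal applied forces, so A_x = 0.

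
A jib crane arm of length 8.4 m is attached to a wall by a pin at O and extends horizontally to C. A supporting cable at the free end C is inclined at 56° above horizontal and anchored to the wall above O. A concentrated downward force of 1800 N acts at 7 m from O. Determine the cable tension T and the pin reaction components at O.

ΣM about O: T·sin56°·8.4 − 1800·7 = 0 → T = 12600/(8.4·0.829038) = 1809.33 ≈ 1809 N.
ΣF_x = 0: O_x − T·cos56° = 0 → O_x = 1809.33 × 0.559193 = 1012 N.
ΣF_y = 0: O_y + T·sin56° − 1800 = 0 → O_y = 1800 − 1809.33 × 0.829038 = 300.0 N.

T = 1809 N, O_x = 1012 N, O_y = 300.0 N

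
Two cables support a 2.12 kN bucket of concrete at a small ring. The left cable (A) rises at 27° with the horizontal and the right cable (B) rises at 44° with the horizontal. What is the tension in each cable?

ΣF_x = 0: −T_A·cos27° + T_B·cos44° = 0 → T_B = 1.23864·T_A.
ΣF_y = 0: T_A·sin27° + T_B·sin44° = 2.12.
Substitute: T_A·(0.45399 + 1.23864·0.694658) = 2.12 → T_A = 1.61288 ≈ 1.613 kN.
Then T_B = 1.23864 × 1.61288 = 1.998 kN.

T_A = 1.613 kN, T_B = 1.998 kN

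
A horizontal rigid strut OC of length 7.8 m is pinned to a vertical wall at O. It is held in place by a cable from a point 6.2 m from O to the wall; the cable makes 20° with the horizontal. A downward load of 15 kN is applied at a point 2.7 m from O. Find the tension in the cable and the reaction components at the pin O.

ΣM about O: T·sin20°·6.2 − 15·2.7 = 0 → T = 40.5/(6.2·0.34202) = 19.0991 ≈ 19.10 kN.
ΣF_x = 0: O_x − T·cos20° = 0 → O_x = 19.0991 × 0.939693 = 17.95 kN.
ΣF_y = 0: O_y + T·sin20° − 15 = 0 → O_y = 15 − 19.0991 × 0.34202 = 8.468 kN.

T = 19.10 kN, O_x = 17.95 kN, O_y = 8.468 kN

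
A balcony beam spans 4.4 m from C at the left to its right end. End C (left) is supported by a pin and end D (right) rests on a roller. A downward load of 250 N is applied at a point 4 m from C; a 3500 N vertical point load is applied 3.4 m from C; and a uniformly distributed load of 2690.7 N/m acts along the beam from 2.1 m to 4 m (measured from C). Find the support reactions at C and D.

C_x = 0, C_y = 2387 N, D_y = 6476 N

Resultant of the distributed load: 2690.7 × 1.9 = 5112.33 N at 3.05 m from C.
Taking moments about C: D_y·4.4 − 250·4 − 3500·3.4 − (2690.7·1.9)·3.05 = 0 → D_y = 28492.6065/4.4 = 6475.59 ≈ 6476 N.
ΣF_y = 0: C_y + 6475.59 − 250 − 3500 − 2690.7·1.9 = 0 → C_y = 2387 N.
ΣF_x = 0: no horizontal applied forces, so C_x = 0.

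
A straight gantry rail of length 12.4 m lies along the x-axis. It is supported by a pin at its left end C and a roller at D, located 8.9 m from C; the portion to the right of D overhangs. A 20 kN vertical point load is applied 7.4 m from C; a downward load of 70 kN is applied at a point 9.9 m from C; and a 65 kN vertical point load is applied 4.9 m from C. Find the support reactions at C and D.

C_x = 0, C_y = 24.72 kN, D_y = 130.3 kN

ΣM about C: D_y·8.9 − 20·7.4 − 70·9.9 − 65·4.9 = 0 → D_y = 1159.5/8.9 = 130.281 ≈ 130.3 kN.
ΣF_y = 0: C_y + 130.281 − 20 − 70 − 65 = 0 → C_y = 24.72 kN.
ΣF_x = 0: no horizontal applied forces, so C_x = 0.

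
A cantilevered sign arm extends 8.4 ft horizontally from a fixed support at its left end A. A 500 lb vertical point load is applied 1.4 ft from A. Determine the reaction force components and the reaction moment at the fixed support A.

ΣF_x = 0: A_x = 0.
ΣF_y = 0: A_y − 500 = 0 → A_y = 500.0 lb.
ΣM about A: M_A − 500·1.4 = 0 → M_A = 700.0 lb·ft.

A_x = 0, A_y = 500.0 lb, M_A = 700.0 lb·ft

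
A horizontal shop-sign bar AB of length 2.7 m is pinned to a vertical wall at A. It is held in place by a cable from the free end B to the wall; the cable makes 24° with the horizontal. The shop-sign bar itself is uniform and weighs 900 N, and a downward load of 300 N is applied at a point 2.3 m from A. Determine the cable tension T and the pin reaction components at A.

T = 1735 N, A_x = 1585 N, A_y = 494.4 N

ΣM about A: T·sin24°·2.7 − 900·1.35 − 300·2.3 = 0 → T = 1905/(2.7·0.406737) = 1734.67 ≈ 1735 N.
ΣF_x = 0: A_x − T·cos24° = 0 → A_x = 1734.67 × 0.913545 = 1585 N.
ΣF_y = 0: A_y + T·sin24° − 900 − 300 = 0 → A_y = 1200 − 1734.67 × 0.406737 = 494.4 N.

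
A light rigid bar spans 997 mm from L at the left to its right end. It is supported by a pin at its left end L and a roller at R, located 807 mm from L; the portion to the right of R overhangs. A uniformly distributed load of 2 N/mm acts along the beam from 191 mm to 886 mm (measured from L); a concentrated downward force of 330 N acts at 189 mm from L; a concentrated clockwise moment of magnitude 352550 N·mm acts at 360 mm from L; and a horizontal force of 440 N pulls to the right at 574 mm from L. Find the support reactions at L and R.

L_x = -440.0 N, L_y = 278.3 N, R_y = 1442 N

Resultant of the distributed load: 2 × 695 = 1390 N at 538.5 mm from L.
ΣM about L: R_y·807 − (2·695)·538.5 − 330·189 − 352550 = 0 → R_y = 1163435/807 = 1441.68 ≈ 1442 N.
ΣF_y = 0: L_y + 1441.68 − 2·695 − 330 = 0 → L_y = 278.3 N.
ΣF_x = 0: L_x + 440 = 0 → L_x = -440.0 N.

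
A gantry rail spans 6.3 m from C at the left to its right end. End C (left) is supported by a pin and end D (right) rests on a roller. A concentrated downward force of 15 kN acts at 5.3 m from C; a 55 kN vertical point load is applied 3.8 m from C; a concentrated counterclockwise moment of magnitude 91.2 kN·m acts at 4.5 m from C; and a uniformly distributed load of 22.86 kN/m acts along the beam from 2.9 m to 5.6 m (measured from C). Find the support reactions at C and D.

C_x = 0, C_y = 58.77 kN, D_y = 72.96 kN

Resultant of the distributed load: 22.86 × 2.7 = 61.722 kN at 4.25 m from C.
Moments about C: D_y·6.3 − 15·5.3 − 55·3.8 + 91.2 − (22.86·2.7)·4.25 = 0 → D_y = 459.6185/6.3 = 72.9553 ≈ 72.96 kN.
ΣF_y = 0: C_y + 72.9553 − 15 − 55 − 22.86·2.7 = 0 → C_y = 58.77 kN.
ΣF_x = 0: no horizontal applied forces, so C_x = 0.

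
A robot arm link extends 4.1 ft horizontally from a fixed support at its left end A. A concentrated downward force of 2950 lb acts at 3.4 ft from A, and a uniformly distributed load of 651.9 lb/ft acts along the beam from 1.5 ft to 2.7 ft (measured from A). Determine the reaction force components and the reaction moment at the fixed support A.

A_x = 0, A_y = 3732 lb, M_A = 11670 lb·ft

Resultant of the distributed load: 651.9 × 1.2 = 782.28 lb at 2.1 ft from A.
ΣF_x = 0: A_x = 0.
ΣF_y = 0: A_y − 2950 − 651.9·1.2 = 0 → A_y = 3732 lb.
ΣM about A: M_A − 2950·3.4 − (651.9·1.2)·2.1 = 0 → M_A = 11670 lb·ft.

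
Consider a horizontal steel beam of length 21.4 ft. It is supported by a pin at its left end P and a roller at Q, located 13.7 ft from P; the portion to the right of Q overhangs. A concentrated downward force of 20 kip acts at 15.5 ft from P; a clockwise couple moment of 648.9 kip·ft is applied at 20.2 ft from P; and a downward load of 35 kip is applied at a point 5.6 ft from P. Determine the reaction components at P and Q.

Moments about P: Q_y·13.7 − 20·15.5 − 648.9 − 35·5.6 = 0 → Q_y = 1154.9/13.7 = 84.2993 ≈ 84.30 kip.
ΣF_y = 0: P_y + 84.2993 − 20 − 35 = 0 → P_y = -29.30 kip.
ΣF_x = 0: no horizontal applied forces, so P_x = 0.

P_x = 0, P_y = -29.30 kip, Q_y = 84.30 kip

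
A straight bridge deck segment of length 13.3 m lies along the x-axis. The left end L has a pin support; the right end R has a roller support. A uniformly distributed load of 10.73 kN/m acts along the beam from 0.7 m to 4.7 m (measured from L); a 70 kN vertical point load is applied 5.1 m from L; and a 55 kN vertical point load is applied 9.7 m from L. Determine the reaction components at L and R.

L_x = 0, L_y = 92.25 kN, R_y = 75.67 kN

Resultant of the distributed load: 10.73 × 4 = 42.92 kN at 2.7 m from L.
Moments about L: R_y·13.3 − (10.73·4)·2.7 − 70·5.1 − 55·9.7 = 0 → R_y = 1006.384/13.3 = 75.668 ≈ 75.67 kN.
ΣF_y = 0: L_y + 75.668 − 10.73·4 − 70 − 55 = 0 → L_y = 92.25 kN.
ΣF_x = 0: no horizontal applied forces, so L_x = 0.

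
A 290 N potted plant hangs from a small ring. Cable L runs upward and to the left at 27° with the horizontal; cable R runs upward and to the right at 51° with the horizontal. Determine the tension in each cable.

ΣF_x = 0: −T_L·cos27° + T_R·cos51° = 0 → T_R = 1.41582·T_L.
ΣF_y = 0: T_L·sin27° + T_R·sin51° = 290.
Substitute: T_L·(0.45399 + 1.41582·0.777146) = 290 → T_L = 186.581 ≈ 186.6 N.
Then T_R = 1.41582 × 186.581 = 264.2 N.

T_L = 186.6 N, T_R = 264.2 N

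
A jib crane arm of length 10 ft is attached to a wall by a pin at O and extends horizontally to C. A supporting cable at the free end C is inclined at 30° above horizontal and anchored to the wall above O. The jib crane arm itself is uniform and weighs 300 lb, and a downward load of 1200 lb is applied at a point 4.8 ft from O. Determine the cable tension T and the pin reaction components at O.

ΣM about O: T·sin30°·10 − 300·5 − 1200·4.8 = 0 → T = 7260/(10·0.5) = 1452 lb.
ΣF_x = 0: O_x − T·cos30° = 0 → O_x = 1452 × 0.866025 = 1257 lb.
ΣF_y = 0: O_y + T·sin30° − 300 − 1200 = 0 → O_y = 1500 − 1452 × 0.5 = 774.0 lb.

T = 1452 lb, O_x = 1257 lb, O_y = 774.0 lb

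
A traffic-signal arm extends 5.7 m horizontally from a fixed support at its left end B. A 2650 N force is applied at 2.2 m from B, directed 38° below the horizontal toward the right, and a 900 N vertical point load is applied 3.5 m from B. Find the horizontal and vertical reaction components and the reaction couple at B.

B_x = -2088 N, B_y = 2532 N, M_B = 6739 N·m

ΣF_x = 0: B_x + 2650·cos38° = 0 → B_x = -2088 N.
ΣF_y = 0: B_y − 2650·sin38° − 900 = 0 → B_y = 2532 N.
ΣM about B: M_B − 2650·sin38°·2.2 − 900·3.5 = 0 → M_B = 6739 N·m.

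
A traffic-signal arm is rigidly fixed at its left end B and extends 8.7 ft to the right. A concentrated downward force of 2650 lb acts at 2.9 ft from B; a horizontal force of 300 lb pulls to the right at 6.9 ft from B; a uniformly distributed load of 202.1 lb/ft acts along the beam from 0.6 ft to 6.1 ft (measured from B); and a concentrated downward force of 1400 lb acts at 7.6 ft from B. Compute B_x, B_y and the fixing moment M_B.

B_x = -300.0 lb, B_y = 5162 lb, M_B = 22050 lb·ft

Resultant of the distributed load: 202.1 × 5.5 = 1111.55 lb at 3.35 ft from B.
ΣF_x = 0: B_x + 300 = 0 → B_x = -300.0 lb.
ΣF_y = 0: B_y − 2650 − 202.1·5.5 − 1400 = 0 → B_y = 5162 lb.
ΣM about B: M_B − 2650·2.9 − (202.1·5.5)·3.35 − 1400·7.6 = 0 → M_B = 22050 lb·ft.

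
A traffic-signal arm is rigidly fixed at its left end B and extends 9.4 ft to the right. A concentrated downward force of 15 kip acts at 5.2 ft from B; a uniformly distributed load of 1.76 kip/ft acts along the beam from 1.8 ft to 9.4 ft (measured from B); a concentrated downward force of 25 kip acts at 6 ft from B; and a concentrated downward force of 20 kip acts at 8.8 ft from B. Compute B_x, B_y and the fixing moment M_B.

Resultant of the distributed load: 1.76 × 7.6 = 13.376 kip at 5.6 ft from B.
ΣF_x = 0: B_x = 0.
ΣF_y = 0: B_y − 15 − 1.76·7.6 − 25 − 20 = 0 → B_y = 73.38 kip.
ΣM about B: M_B − 15·5.2 − (1.76·7.6)·5.6 − 25·6 − 20·8.8 = 0 → M_B = 478.9 kip·ft.

B_x = 0, B_y = 73.38 kip, M_B = 478.9 kip·ft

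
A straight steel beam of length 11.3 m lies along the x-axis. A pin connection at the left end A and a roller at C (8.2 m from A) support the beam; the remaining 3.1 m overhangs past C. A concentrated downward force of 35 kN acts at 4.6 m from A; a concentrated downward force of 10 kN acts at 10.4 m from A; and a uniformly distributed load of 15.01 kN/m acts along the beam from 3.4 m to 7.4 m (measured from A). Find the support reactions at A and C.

A_x = 0, A_y = 33.18 kN, C_y = 71.86 kN

Resultant of the distributed load: 15.01 × 4 = 60.04 kN at 5.4 m from A.
Taking moments about A: C_y·8.2 − 35·4.6 − 10·10.4 − (15.01·4)·5.4 = 0 → C_y = 589.216/8.2 = 71.8556 ≈ 71.86 kN.
ΣF_y = 0: A_y + 71.8556 − 35 − 10 − 15.01·4 = 0 → A_y = 33.18 kN.
ΣF_x = 0: no horizontal applied forces, so A_x = 0.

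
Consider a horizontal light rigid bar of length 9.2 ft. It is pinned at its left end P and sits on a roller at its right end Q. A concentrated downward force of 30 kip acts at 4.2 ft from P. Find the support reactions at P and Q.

Taking moments about P: Q_y·9.2 − 30·4.2 = 0 → Q_y = 126/9.2 = 13.6957 ≈ 13.70 kip.
ΣF_y = 0: P_y + 13.6957 − 30 = 0 → P_y = 16.30 kip.
ΣF_x = 0: no horizontal applied forces, so P_x = 0.

P_x = 0, P_y = 16.30 kip, Q_y = 13.70 kip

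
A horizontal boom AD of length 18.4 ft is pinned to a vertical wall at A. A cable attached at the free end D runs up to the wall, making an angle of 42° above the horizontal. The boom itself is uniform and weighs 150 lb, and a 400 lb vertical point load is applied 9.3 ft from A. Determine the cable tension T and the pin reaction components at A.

T = 414.2 lb, A_x = 307.8 lb, A_y = 272.8 lb

ΣM about A: T·sin42°·18.4 − 150·9.2 − 400·9.3 = 0 → T = 5100/(18.4·0.669131) = 414.23 ≈ 414.2 lb.
ΣF_x = 0: A_x − T·cos42° = 0 → A_x = 414.23 × 0.743145 = 307.8 lb.
ΣF_y = 0: A_y + T·sin42° − 150 − 400 = 0 → A_y = 550 − 414.23 × 0.669131 = 272.8 lb.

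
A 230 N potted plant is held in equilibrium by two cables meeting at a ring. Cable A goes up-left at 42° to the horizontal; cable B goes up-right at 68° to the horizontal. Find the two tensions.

ΣF_x = 0: −T_A·cos42° + T_B·cos68° = 0 → T_B = 1.9838·T_A.
ΣF_y = 0: T_A·sin42° + T_B·sin68° = 230.
Substitute: T_A·(0.669131 + 1.9838·0.927184) = 230 → T_A = 91.689 ≈ 91.69 N.
Then T_B = 1.9838 × 91.689 = 181.9 N.

T_A = 91.69 N, T_B = 181.9 N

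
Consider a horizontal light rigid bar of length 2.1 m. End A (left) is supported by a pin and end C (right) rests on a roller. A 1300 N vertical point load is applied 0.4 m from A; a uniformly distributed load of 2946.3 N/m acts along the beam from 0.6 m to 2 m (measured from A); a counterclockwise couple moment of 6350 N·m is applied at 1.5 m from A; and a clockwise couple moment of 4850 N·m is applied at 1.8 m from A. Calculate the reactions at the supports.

A_x = 0, A_y = 3338 N, C_y = 2087 N

Resultant of the distributed load: 2946.3 × 1.4 = 4124.82 N at 1.3 m from A.
ΣM about A: C_y·2.1 − 1300·0.4 − (2946.3·1.4)·1.3 + 6350 − 4850 = 0 → C_y = 4382.266/2.1 = 2086.79 ≈ 2087 N.
ΣF_y = 0: A_y + 2086.79 − 1300 − 2946.3·1.4 = 0 → A_y = 3338 N.
ΣF_x = 0: no horizontal applied forces, so A_x = 0.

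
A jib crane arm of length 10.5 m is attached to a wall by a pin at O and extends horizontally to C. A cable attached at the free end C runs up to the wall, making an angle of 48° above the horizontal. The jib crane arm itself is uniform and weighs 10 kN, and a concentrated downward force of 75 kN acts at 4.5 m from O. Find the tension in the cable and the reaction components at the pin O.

T = 49.98 kN, O_x = 33.44 kN, O_y = 47.86 kN

ΣM about O: T·sin48°·10.5 − 10·5.25 − 75·4.5 = 0 → T = 390/(10.5·0.743145) = 49.9806 ≈ 49.98 kN.
ΣF_x = 0: O_x − T·cos48° = 0 → O_x = 49.9806 × 0.669131 = 33.44 kN.
ΣF_y = 0: O_y + T·sin48° − 10 − 75 = 0 → O_y = 85 − 49.9806 × 0.743145 = 47.86 kN.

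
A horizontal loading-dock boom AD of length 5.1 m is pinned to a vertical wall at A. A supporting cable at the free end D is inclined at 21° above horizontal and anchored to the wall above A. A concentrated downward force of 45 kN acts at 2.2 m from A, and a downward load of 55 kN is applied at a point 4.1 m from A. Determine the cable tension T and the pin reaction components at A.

T = 177.5 kN, A_x = 165.8 kN, A_y = 36.37 kN

ΣM about A: T·sin21°·5.1 − 45·2.2 − 55·4.1 = 0 → T = 324.5/(5.1·0.358368) = 177.548 ≈ 177.5 kN.
ΣF_x = 0: A_x − T·cos21° = 0 → A_x = 177.548 × 0.93358 = 165.8 kN.
ΣF_y = 0: A_y + T·sin21° − 45 − 55 = 0 → A_y = 100 − 177.548 × 0.358368 = 36.37 kN.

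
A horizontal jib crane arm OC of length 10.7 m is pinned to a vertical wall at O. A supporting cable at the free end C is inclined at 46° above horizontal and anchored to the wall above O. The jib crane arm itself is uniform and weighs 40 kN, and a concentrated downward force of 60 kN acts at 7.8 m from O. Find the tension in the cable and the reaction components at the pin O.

T = 88.61 kN, O_x = 61.55 kN, O_y = 36.26 kN

ΣM about O: T·sin46°·10.7 − 40·5.35 − 60·7.8 = 0 → T = 682/(10.7·0.71934) = 88.6067 ≈ 88.61 kN.
ΣF_x = 0: O_x − T·cos46° = 0 → O_x = 88.6067 × 0.694658 = 61.55 kN.
ΣF_y = 0: O_y + T·sin46° − 40 − 60 = 0 → O_y = 100 − 88.6067 × 0.71934 = 36.26 kN.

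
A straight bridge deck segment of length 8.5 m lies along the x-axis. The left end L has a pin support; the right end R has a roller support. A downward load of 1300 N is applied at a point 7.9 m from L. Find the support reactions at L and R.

ΣM about L: R_y·8.5 − 1300·7.9 = 0 → R_y = 10270/8.5 = 1208.24 ≈ 1208 N.
ΣF_y = 0: L_y + 1208.24 − 1300 = 0 → L_y = 91.76 N.
ΣF_x = 0: no horizontal applied forces, so L_x = 0.

L_x = 0, L_y = 91.76 N, R_y = 1208 N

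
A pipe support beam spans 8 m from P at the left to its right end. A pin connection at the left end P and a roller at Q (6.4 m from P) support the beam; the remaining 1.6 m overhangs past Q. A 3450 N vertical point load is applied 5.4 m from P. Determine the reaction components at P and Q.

Moments about P: Q_y·6.4 − 3450·5.4 = 0 → Q_y = 18630/6.4 = 2910.94 ≈ 2911 N.
ΣF_y = 0: P_y + 2910.94 − 3450 = 0 → P_y = 539.1 N.
ΣF_x = 0: no horizontal applied forces, so P_x = 0.

P_x = 0, P_y = 539.1 N, Q_y = 2911 N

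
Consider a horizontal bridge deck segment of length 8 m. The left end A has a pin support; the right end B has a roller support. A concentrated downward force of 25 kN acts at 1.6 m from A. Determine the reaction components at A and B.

A_x = 0, A_y = 20.00 kN, B_y = 5.000 kN

ΣM about A: B_y·8 − 25·1.6 = 0 → B_y = 40/8 = 5.000 kN.
ΣF_y = 0: A_y + 5 − 25 = 0 → A_y = 20.00 kN.
ΣF_x = 0: no horizontal applied forces, so A_x = 0.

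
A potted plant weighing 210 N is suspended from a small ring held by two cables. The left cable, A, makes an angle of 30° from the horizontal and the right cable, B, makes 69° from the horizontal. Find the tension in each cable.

T_A = 76.20 N, T_B = 184.1 N

ΣF_x = 0: −T_A·cos30° + T_B·cos69° = 0 → T_B = 2.41658·T_A.
ΣF_y = 0: T_A·sin30° + T_B·sin69° = 210.
Substitute: T_A·(0.5 + 2.41658·0.93358) = 210 → T_A = 76.1954 ≈ 76.20 N.
Then T_B = 2.41658 × 76.1954 = 184.1 N.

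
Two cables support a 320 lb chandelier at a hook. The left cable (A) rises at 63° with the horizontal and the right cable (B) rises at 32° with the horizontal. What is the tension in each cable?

T_A = 272.4 lb, T_B = 145.8 lb

ΣF_x = 0: −T_A·cos63° + T_B·cos32° = 0 → T_B = 0.535336·T_A.
ΣF_y = 0: T_A·sin63° + T_B·sin32° = 320.
Substitute: T_A·(0.891007 + 0.535336·0.529919) = 320 → T_A = 272.412 ≈ 272.4 lb.
Then T_B = 0.535336 × 272.412 = 145.8 lb.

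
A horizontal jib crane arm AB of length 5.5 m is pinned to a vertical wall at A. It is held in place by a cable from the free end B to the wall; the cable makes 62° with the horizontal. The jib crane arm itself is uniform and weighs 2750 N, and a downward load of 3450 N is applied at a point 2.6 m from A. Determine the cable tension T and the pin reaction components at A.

T = 3404 N, A_x = 1598 N, A_y = 3194 N

ΣM about A: T·sin62°·5.5 − 2750·2.75 − 3450·2.6 = 0 → T = 16532.5/(5.5·0.882948) = 3404.4 ≈ 3404 N.
ΣF_x = 0: A_x − T·cos62° = 0 → A_x = 3404.4 × 0.469472 = 1598 N.
ΣF_y = 0: A_y + T·sin62° − 2750 − 3450 = 0 → A_y = 6200 − 3404.4 × 0.882948 = 3194 N.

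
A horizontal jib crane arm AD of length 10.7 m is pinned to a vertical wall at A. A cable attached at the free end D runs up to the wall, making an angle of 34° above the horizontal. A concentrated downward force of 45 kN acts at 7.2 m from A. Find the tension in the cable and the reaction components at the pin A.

ΣM about A: T·sin34°·10.7 − 45·7.2 = 0 → T = 324/(10.7·0.559193) = 54.1501 ≈ 54.15 kN.
ΣF_x = 0: A_x − T·cos34° = 0 → A_x = 54.1501 × 0.829038 = 44.89 kN.
ΣF_y = 0: A_y + T·sin34° − 45 = 0 → A_y = 45 − 54.1501 × 0.559193 = 14.72 kN.

T = 54.15 kN, A_x = 44.89 kN, A_y = 14.72 kN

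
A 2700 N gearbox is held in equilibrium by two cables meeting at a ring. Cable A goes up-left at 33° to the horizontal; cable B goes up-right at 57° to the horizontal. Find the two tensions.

T_A = 1471 N, T_B = 2264 N

ΣF_x = 0: −T_A·cos33° + T_B·cos57° = 0 → T_B = 1.53986·T_A.
ΣF_y = 0: T_A·sin33° + T_B·sin57° = 2700.
Substitute: T_A·(0.544639 + 1.53986·0.838671) = 2700 → T_A = 1470.53 ≈ 1471 N.
Then T_B = 1.53986 × 1470.53 = 2264 N.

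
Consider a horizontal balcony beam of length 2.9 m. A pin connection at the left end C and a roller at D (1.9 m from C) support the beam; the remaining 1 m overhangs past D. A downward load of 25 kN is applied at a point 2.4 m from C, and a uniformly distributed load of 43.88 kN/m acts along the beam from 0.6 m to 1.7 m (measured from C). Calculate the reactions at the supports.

Resultant of the distributed load: 43.88 × 1.1 = 48.268 kN at 1.15 m from C.
ΣM about C: D_y·1.9 − 25·2.4 − (43.88·1.1)·1.15 = 0 → D_y = 115.5082/1.9 = 60.7938 ≈ 60.79 kN.
ΣF_y = 0: C_y + 60.7938 − 25 − 43.88·1.1 = 0 → C_y = 12.47 kN.
ΣF_x = 0: no horizontal applied forces, so C_x = 0.

C_x = 0, C_y = 12.47 kN, D_y = 60.79 kN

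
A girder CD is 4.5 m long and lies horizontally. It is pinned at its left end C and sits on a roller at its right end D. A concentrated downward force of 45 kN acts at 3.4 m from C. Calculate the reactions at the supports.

C_x = 0, C_y = 11.00 kN, D_y = 34.00 kN

ΣM about C: D_y·4.5 − 45·3.4 = 0 → D_y = 153/4.5 = 34.00 kN.
ΣF_y = 0: C_y + 34 − 45 = 0 → C_y = 11.00 kN.
ΣF_x = 0: no horizontal applied forces, so C_x = 0.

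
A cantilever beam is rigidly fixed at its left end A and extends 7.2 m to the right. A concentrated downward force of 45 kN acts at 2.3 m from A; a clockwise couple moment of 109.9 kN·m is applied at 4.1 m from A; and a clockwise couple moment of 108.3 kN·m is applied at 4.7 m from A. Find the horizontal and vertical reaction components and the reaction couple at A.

A_x = 0, A_y = 45.00 kN, M_A = 321.7 kN·m

ΣF_x = 0: A_x = 0.
ΣF_y = 0: A_y − 45 = 0 → A_y = 45.00 kN.
ΣM about A: M_A − 45·2.3 − 109.9 − 108.3 = 0 → M_A = 321.7 kN·m.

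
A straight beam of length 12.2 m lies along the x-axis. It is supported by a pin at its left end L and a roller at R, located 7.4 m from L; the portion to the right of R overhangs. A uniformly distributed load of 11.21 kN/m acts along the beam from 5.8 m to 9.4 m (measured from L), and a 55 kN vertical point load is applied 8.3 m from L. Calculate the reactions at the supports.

Resultant of the distributed load: 11.21 × 3.6 = 40.356 kN at 7.6 m from L.
Taking moments about L: R_y·7.4 − (11.21·3.6)·7.6 − 55·8.3 = 0 → R_y = 763.2056/7.4 = 103.136 ≈ 103.1 kN.
ΣF_y = 0: L_y + 103.136 − 11.21·3.6 − 55 = 0 → L_y = -7.780 kN.
ΣF_x = 0: no horizontal applied forces, so L_x = 0.

L_x = 0, L_y = -7.780 kN, R_y = 103.1 kN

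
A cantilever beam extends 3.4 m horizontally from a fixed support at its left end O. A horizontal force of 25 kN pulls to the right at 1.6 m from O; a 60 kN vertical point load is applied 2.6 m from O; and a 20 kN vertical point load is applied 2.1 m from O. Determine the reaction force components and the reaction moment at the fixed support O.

O_x = -25.00 kN, O_y = 80.00 kN, M_O = 198.0 kN·m

ΣF_x = 0: O_x + 25 = 0 → O_x = -25.00 kN.
ΣF_y = 0: O_y − 60 − 20 = 0 → O_y = 80.00 kN.
ΣM about O: M_O − 60·2.6 − 20·2.1 = 0 → M_O = 198.0 kN·m.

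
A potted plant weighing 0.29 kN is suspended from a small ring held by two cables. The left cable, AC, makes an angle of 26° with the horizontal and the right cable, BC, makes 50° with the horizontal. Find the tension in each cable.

T_AC = 0.1921 kN, T_BC = 0.2686 kN

ΣF_x = 0: −T_AC·cos26° + T_BC·cos50° = 0 → T_BC = 1.39828·T_AC.
ΣF_y = 0: T_AC·sin26° + T_BC·sin50° = 0.29.
Substitute: T_AC·(0.438371 + 1.39828·0.766044) = 0.29 → T_AC = 0.192115 ≈ 0.1921 kN.
Then T_BC = 1.39828 × 0.192115 = 0.2686 kN.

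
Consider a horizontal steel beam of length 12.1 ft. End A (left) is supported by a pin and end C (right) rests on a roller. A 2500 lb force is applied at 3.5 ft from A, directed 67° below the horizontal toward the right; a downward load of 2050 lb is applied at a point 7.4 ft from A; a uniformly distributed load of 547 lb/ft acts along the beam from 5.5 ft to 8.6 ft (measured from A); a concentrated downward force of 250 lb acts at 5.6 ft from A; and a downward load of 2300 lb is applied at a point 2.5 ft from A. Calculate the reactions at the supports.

Resultant of the distributed load: 547 × 3.1 = 1695.7 lb at 7.05 ft from A.
Taking moments about A: C_y·12.1 − 2500·sin67°·3.5 − 2050·7.4 − (547·3.1)·7.05 − 250·5.6 − 2300·2.5 = 0 → C_y = 42329.1/12.1 = 3498.27 ≈ 3498 lb.
ΣF_y = 0: A_y + 3498.27 − 2500·sin67° − 2050 − 547·3.1 − 250 − 2300 = 0 → A_y = 5099 lb.
ΣF_x = 0: A_x + 2500·cos67° = 0 → A_x = -976.8 lb.

A_x = -976.8 lb, A_y = 5099 lb, C_y = 3498 lb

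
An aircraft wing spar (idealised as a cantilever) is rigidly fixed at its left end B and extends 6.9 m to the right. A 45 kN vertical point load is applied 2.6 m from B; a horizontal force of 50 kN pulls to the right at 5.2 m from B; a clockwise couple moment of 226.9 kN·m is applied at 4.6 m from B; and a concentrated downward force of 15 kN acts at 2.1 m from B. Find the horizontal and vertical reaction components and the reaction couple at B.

B_x = -50.00 kN, B_y = 60.00 kN, M_B = 375.4 kN·m

ΣF_x = 0: B_x + 50 = 0 → B_x = -50.00 kN.
ΣF_y = 0: B_y − 45 − 15 = 0 → B_y = 60.00 kN.
ΣM about B: M_B − 45·2.6 − 226.9 − 15·2.1 = 0 → M_B = 375.4 kN·m.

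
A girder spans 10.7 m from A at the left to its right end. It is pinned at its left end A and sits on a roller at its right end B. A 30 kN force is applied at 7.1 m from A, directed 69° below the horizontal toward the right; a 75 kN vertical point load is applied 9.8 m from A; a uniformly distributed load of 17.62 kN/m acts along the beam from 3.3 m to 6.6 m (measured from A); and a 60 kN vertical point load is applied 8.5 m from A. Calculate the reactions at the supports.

Resultant of the distributed load: 17.62 × 3.3 = 58.146 kN at 4.95 m from A.
ΣM about A: B_y·10.7 − 30·sin69°·7.1 − 75·9.8 − (17.62·3.3)·4.95 − 60·8.5 = 0 → B_y = 1731.68/10.7 = 161.839 ≈ 161.8 kN.
ΣF_y = 0: A_y + 161.839 − 30·sin69° − 75 − 17.62·3.3 − 60 = 0 → A_y = 59.31 kN.
ΣF_x = 0: A_x + 30·cos69° = 0 → A_x = -10.75 kN.

A_x = -10.75 kN, A_y = 59.31 kN, B_y = 161.8 kN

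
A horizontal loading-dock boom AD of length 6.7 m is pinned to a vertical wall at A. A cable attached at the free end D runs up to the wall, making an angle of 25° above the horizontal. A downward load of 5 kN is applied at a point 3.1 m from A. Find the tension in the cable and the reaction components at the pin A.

T = 5.474 kN, A_x = 4.961 kN, A_y = 2.687 kN

ΣM about A: T·sin25°·6.7 − 5·3.1 = 0 → T = 15.5/(6.7·0.422618) = 5.47405 ≈ 5.474 kN.
ΣF_x = 0: A_x − T·cos25° = 0 → A_x = 5.47405 × 0.906308 = 4.961 kN.
ΣF_y = 0: A_y + T·sin25° − 5 = 0 → A_y = 5 − 5.47405 × 0.422618 = 2.687 kN.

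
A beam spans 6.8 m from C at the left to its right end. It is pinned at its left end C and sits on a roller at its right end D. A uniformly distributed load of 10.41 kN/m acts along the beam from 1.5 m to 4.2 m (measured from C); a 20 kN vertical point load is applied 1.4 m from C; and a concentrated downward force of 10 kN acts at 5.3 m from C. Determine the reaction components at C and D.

Resultant of the distributed load: 10.41 × 2.7 = 28.107 kN at 2.85 m from C.
Moments about C: D_y·6.8 − (10.41·2.7)·2.85 − 20·1.4 − 10·5.3 = 0 → D_y = 161.10495/6.8 = 23.6919 ≈ 23.69 kN.
ΣF_y = 0: C_y + 23.6919 − 10.41·2.7 − 20 − 10 = 0 → C_y = 34.42 kN.
ΣF_x = 0: no horizontal applied forces, so C_x = 0.

C_x = 0, C_y = 34.42 kN, D_y = 23.69 kN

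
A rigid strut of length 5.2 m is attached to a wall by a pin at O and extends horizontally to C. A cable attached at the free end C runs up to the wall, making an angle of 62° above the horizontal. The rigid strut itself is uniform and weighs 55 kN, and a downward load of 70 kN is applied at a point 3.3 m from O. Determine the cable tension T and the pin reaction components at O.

T = 81.46 kN, O_x = 38.24 kN, O_y = 53.08 kN

ΣM about O: T·sin62°·5.2 − 55·2.6 − 70·3.3 = 0 → T = 374/(5.2·0.882948) = 81.4579 ≈ 81.46 kN.
ΣF_x = 0: O_x − T·cos62° = 0 → O_x = 81.4579 × 0.469472 = 38.24 kN.
ΣF_y = 0: O_y + T·sin62° − 55 − 70 = 0 → O_y = 125 − 81.4579 × 0.882948 = 53.08 kN.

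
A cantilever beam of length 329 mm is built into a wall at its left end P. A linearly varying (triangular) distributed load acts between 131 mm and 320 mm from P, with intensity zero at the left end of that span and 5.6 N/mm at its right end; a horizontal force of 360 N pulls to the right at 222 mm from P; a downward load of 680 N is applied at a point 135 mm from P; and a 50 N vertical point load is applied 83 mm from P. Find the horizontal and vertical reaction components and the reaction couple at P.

Resultant of the triangular load: ½ × 5.6 × 189 = 529.2 N, acting at 257 mm from P (one-third of the span from the peak).
ΣF_x = 0: P_x + 360 = 0 → P_x = -360.0 N.
ΣF_y = 0: P_y − ½·5.6·189 − 680 − 50 = 0 → P_y = 1259 N.
ΣM about P: M_P − (½·5.6·189)·257 − 680·135 − 50·83 = 0 → M_P = 232000 N·mm.

P_x = -360.0 N, P_y = 1259 N, M_P = 232000 N·mm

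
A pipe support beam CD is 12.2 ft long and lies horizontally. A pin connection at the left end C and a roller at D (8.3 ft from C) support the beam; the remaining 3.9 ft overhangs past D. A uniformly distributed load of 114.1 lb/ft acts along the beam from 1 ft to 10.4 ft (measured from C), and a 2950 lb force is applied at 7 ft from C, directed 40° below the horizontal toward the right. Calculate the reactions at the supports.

C_x = -2260 lb, C_y = 633.0 lb, D_y = 2336 lb

Resultant of the distributed load: 114.1 × 9.4 = 1072.54 lb at 5.7 ft from C.
Taking moments about C: D_y·8.3 − (114.1·9.4)·5.7 − 2950·sin40°·7 = 0 → D_y = 19387/8.3 = 2335.78 ≈ 2336 lb.
ΣF_y = 0: C_y + 2335.78 − 114.1·9.4 − 2950·sin40° = 0 → C_y = 633.0 lb.
ΣF_x = 0: C_x + 2950·cos40° = 0 → C_x = -2260 lb.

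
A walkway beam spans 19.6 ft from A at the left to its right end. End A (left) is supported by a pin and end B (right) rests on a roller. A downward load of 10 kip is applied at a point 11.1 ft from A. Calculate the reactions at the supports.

A_x = 0, A_y = 4.337 kip, B_y = 5.663 kip

Moments about A: B_y·19.6 − 10·11.1 = 0 → B_y = 111/19.6 = 5.66327 ≈ 5.663 kip.
ΣF_y = 0: A_y + 5.66327 − 10 = 0 → A_y = 4.337 kip.
ΣF_x = 0: no horizontal applied forces, so A_x = 0.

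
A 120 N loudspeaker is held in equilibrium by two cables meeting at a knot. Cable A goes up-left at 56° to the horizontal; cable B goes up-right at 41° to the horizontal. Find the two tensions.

T_A = 91.25 N, T_B = 67.61 N

ΣF_x = 0: −T_A·cos56° + T_B·cos41° = 0 → T_B = 0.740938·T_A.
ΣF_y = 0: T_A·sin56° + T_B·sin41° = 120.
Substitute: T_A·(0.829038 + 0.740938·0.656059) = 120 → T_A = 91.2452 ≈ 91.25 N.
Then T_B = 0.740938 × 91.2452 = 67.61 N.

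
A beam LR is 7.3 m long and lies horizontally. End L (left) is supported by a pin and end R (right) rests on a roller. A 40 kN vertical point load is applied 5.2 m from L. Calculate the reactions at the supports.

L_x = 0, L_y = 11.51 kN, R_y = 28.49 kN

ΣM about L: R_y·7.3 − 40·5.2 = 0 → R_y = 208/7.3 = 28.4932 ≈ 28.49 kN.
ΣF_y = 0: L_y + 28.4932 − 40 = 0 → L_y = 11.51 kN.
ΣF_x = 0: no horizontal applied forces, so L_x = 0.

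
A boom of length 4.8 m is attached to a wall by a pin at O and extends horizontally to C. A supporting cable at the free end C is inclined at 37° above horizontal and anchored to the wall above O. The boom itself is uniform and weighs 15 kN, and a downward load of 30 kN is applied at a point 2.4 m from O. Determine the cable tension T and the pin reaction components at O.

ΣM about O: T·sin37°·4.8 − 15·2.4 − 30·2.4 = 0 → T = 108/(4.8·0.601815) = 37.3869 ≈ 37.39 kN.
ΣF_x = 0: O_x − T·cos37° = 0 → O_x = 37.3869 × 0.798636 = 29.86 kN.
ΣF_y = 0: O_y + T·sin37° − 15 − 30 = 0 → O_y = 45 − 37.3869 × 0.601815 = 22.50 kN.

T = 37.39 kN, O_x = 29.86 kN, O_y = 22.50 kN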